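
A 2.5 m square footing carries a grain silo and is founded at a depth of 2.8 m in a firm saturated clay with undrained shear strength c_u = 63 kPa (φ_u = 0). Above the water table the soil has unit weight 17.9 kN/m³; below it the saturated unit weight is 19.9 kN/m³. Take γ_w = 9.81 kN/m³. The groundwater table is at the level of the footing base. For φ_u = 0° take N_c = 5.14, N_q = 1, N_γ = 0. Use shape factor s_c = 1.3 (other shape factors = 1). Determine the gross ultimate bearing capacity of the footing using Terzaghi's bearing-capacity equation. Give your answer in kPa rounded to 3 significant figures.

q = γ·D_f = 17.9 × 2.8 = 50.12 kPa.
c·N_c·s_c = 63 × 5.14 × 1.3 = 420.97 kPa
q·N_q = 50.12 × 1 = 50.12 kPa
q_ult = 420.97 + 50.12 = 471.09 kPa.

q_ult ≈ 471 kPa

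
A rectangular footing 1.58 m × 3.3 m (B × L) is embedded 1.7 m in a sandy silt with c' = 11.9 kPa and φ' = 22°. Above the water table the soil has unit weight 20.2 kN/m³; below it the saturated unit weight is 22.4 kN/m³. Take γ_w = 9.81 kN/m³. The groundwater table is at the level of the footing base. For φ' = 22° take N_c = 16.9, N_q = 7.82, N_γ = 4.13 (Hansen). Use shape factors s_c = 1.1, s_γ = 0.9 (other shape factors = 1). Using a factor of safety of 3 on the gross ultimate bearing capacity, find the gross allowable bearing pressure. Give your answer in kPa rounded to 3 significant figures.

Effective surcharge at the founding depth q = γ·D_f = 20.2 × 1.7 = 34.34 kPa.
The water table coincides with the base, so in the self-weight term γ → γ' = 12.59 kN/m³.
q_ult = c·N_c·s_c + q·N_q + 0.5·γ·B·N_γ·s_γ
     = 11.9 × 16.9 × 1.1 + 34.34 × 7.82 + 0.5 × 12.59 × 1.58 × 4.13 × 0.9
     = 221.22 + 268.54 + 36.97 = 526.73 kPa.
q_all = 526.73 / 3 = 175.58 kPa.

q_all ≈ 176 kPa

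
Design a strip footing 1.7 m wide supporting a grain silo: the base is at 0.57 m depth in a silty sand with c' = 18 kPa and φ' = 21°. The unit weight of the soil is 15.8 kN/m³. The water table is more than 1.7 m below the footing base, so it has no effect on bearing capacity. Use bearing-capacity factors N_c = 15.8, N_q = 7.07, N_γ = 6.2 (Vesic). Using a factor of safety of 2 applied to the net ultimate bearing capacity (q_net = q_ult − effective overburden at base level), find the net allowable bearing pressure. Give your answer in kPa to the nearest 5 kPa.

q = γ·D_f = 15.8 × 0.57 = 9.006 kPa.
c·N_c = 18 × 15.8 = 284.4 kPa
q·N_q = 9.006 × 7.07 = 63.672 kPa
0.5·γ·B·N_γ = 0.5 × 15.8 × 1.7 × 6.2 = 83.266 kPa
q_ult = 284.4 + 63.672 + 83.266 = 431.34 kPa.
Net ultimate: q_net = 431.34 − 9.006 = 422.33 kPa.
q_all(net) = 422.33 / 2 = 211.17 kPa.

q_all(net) ≈ 210 kPa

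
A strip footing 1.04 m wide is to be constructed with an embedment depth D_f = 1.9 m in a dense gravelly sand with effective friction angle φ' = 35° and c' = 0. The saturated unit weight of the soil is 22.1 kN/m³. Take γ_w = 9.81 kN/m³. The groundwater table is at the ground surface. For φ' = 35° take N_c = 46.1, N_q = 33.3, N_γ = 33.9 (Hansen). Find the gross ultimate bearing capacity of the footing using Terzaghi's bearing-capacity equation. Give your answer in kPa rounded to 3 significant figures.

With the water table at the surface the whole profile is submerged: γ' = 22.1 − 9.81 = 12.29 kN/m³, so q = γ'·D_f = 23.351 kPa; the same γ' applies in the ½γBN_γ term.
q_ult = q·N_q + 0.5·γ·B·N_γ
     = 23.351 × 33.3 + 0.5 × 12.29 × 1.04 × 33.9
     = 777.59 + 216.65 = 994.24 kPa.

q_ult ≈ 994 kPa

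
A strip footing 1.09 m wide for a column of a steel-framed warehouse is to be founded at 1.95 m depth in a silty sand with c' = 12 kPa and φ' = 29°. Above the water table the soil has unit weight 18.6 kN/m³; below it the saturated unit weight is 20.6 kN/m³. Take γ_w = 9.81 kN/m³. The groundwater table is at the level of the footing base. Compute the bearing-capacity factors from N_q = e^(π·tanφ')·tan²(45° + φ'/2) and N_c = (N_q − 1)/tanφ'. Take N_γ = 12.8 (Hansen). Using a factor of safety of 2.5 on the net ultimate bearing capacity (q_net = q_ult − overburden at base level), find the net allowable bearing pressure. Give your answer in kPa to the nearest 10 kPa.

N_q = e^(π·tan29°)·tan²(59.5°) = 16.44; N_c = (N_q − 1)/tanφ' = 27.86.
q = γ·D_f = 18.6 × 1.95 = 36.27 kPa.
For the ½γBN_γ term take γ' = 20.6 − 9.81 = 10.79 kN/m³ (soil below base is submerged).
c·N_c = 12 × 27.86 = 334.33 kPa
q·N_q = 36.27 × 16.443 = 596.4 kPa
0.5·γ·B·N_γ = 0.5 × 10.79 × 1.09 × 12.8 = 75.271 kPa
q_ult = 334.33 + 596.4 + 75.271 = 1006 kPa.
q_net = 1006 − 36.27 = 969.73 kPa.
q_all(net) = 969.73 / 2.5 = 387.89 kPa.

q_all(net) ≈ 390 kPa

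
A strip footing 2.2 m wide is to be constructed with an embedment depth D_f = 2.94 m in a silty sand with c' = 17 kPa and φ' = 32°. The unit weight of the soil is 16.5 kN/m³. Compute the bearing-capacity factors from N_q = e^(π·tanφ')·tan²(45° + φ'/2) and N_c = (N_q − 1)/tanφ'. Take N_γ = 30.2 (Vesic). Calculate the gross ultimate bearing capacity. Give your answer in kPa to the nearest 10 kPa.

tan32° = 0.6249, so N_q = e^(π×0.6249)·tan²(61°) = 7.121 × 3.255 = 23.18.
N_c = (23.18 − 1)/tan32° = 35.49.
Overburden at base level: q = 16.5 × 2.94 = 48.51 kPa.
Cohesion term c·N_c = 17 × 35.49 = 603.33 kPa; surcharge term q·N_q = 48.51 × 23.177 = 1124.3 kPa; self-weight term 0.5·γ·B·N_γ = 0.5 × 16.5 × 2.2 × 30.2 = 548.13 kPa.
q_ult = 603.33 + 1124.3 + 548.13 = 2275.8 kPa.

q_ult ≈ 2280 kPa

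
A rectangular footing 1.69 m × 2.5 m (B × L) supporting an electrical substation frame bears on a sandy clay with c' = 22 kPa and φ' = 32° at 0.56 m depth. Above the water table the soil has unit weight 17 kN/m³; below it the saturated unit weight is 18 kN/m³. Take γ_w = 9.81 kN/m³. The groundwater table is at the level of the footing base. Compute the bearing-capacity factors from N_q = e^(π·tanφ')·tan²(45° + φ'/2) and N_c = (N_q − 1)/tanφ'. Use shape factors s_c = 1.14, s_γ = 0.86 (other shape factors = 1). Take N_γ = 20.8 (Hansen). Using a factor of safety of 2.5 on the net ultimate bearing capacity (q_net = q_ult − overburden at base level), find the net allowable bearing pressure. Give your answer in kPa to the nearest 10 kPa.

N_q = e^(π·tan32°)·tan²(61°) = 23.18; N_c = (N_q − 1)/tanφ' = 35.49.
Overburden at base level: q = 17 × 0.56 = 9.52 kPa.
Below the base the soil is submerged, so the ½γBN_γ term uses γ' = 18 − 9.81 = 8.19 kN/m³.
Cohesion term c·N_c·s_c = 22 × 35.49 × 1.14 = 890.1 kPa; surcharge term q·N_q = 9.52 × 23.177 = 220.64 kPa; self-weight term 0.5·γ·B·N_γ·s_γ = 0.5 × 8.19 × 1.69 × 20.8 × 0.86 = 123.79 kPa.
q_ult = 890.1 + 220.64 + 123.79 = 1234.5 kPa.
q_net = 1234.5 − 9.52 = 1225 kPa.
q_all(net) = 1225 / 2.5 = 490.01 kPa.

q_all(net) ≈ 490 kPa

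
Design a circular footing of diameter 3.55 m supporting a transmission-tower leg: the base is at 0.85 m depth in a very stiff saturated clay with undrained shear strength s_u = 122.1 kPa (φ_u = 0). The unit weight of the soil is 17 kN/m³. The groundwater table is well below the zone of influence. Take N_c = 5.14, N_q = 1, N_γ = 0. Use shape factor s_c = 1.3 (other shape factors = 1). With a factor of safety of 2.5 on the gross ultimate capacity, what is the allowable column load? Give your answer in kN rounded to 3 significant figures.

P_all ≈ 3290 kN

q = γ·D_f = 17 × 0.85 = 14.45 kPa.
c·N_c·s_c = 122.1 × 5.14 × 1.3 = 815.87 kPa
q·N_q = 14.45 × 1 = 14.45 kPa
q_ult = 815.87 + 14.45 = 830.32 kPa.
Gross allowable pressure q_all = 830.32 / 2.5 = 332.13 kPa.
Footing area = 9.898 m², so allowable column load = 332.13 × 9.898 = 3287.4 kN.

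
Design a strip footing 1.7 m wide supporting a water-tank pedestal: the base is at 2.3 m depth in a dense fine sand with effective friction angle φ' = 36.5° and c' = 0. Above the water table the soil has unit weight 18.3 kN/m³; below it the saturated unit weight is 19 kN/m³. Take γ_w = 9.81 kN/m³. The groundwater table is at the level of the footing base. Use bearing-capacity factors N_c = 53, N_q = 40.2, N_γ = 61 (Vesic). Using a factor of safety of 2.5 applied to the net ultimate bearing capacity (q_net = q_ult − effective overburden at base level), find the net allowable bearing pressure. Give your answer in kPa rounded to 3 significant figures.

q_all(net) ≈ 851 kPa

Overburden at base level: q = 18.3 × 2.3 = 42.09 kPa.
Below the base the soil is submerged, so the ½γBN_γ term uses γ' = 19 − 9.81 = 9.19 kN/m³.
Surcharge term q·N_q = 42.09 × 40.2 = 1692 kPa; self-weight term 0.5·γ·B·N_γ = 0.5 × 9.19 × 1.7 × 61 = 476.5 kPa.
q_ult = 1692 + 476.5 = 2168.5 kPa.
Net ultimate: q_net = 2168.5 − 42.09 = 2126.4 kPa.
q_all(net) = 2126.4 / 2.5 = 850.57 kPa.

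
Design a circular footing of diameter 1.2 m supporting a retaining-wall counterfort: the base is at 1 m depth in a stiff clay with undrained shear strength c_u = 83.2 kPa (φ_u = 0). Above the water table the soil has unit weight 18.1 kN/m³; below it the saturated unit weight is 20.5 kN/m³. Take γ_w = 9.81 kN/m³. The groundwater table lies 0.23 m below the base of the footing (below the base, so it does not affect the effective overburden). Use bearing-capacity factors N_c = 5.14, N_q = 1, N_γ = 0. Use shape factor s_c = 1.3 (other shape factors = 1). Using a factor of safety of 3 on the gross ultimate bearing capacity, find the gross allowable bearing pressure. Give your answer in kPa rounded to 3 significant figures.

q_all ≈ 191 kPa

q = γ·D_f = 18.1 × 1 = 18.1 kPa.
c·N_c·s_c = 83.2 × 5.14 × 1.3 = 555.94 kPa
q·N_q = 18.1 × 1 = 18.1 kPa
q_ult = 555.94 + 18.1 = 574.04 kPa.
q_all = 574.04 / 3 = 191.35 kPa.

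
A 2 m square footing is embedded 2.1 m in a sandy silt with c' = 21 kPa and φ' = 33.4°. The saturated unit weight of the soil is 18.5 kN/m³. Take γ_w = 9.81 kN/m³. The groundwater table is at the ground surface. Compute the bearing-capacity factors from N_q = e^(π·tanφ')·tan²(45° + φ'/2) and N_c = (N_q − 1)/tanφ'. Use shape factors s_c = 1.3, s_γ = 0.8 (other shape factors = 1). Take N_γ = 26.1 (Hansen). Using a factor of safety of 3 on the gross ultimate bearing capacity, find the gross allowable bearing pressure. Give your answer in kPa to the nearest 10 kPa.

q_all ≈ 590 kPa

N_q = e^(π·tan33.4°)·tan²(61.7°) = 27.38; N_c = (N_q − 1)/tanφ' = 40.
With the water table at the surface the whole profile is submerged: γ' = 18.5 − 9.81 = 8.69 kN/m³, so q = γ'·D_f = 18.249 kPa; the same γ' applies in the ½γBN_γ term.
q_ult = c·N_c·s_c + q·N_q + 0.5·γ·B·N_γ·s_γ
     = 21 × 40 × 1.3 + 18.249 × 27.375 + 0.5 × 8.69 × 2 × 26.1 × 0.8
     = 1092 + 499.57 + 181.45 = 1773 kPa.
q_all = 1773 / 3 = 591.01 kPa.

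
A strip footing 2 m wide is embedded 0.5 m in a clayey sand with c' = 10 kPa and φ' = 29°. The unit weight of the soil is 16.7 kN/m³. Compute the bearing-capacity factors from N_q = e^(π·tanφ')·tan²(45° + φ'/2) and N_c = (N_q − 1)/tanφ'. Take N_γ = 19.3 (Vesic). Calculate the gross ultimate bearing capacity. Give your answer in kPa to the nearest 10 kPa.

tan29° = 0.5543, so N_q = e^(π×0.5543)·tan²(59.5°) = 5.705 × 2.882 = 16.44.
N_c = (16.44 − 1)/tan29° = 27.86.
q = γ·D_f = 16.7 × 0.5 = 8.35 kPa.
c·N_c = 10 × 27.86 = 278.6 kPa
q·N_q = 8.35 × 16.443 = 137.3 kPa
0.5·γ·B·N_γ = 0.5 × 16.7 × 2 × 19.3 = 322.31 kPa
q_ult = 278.6 + 137.3 + 322.31 = 738.22 kPa.

q_ult ≈ 740 kPa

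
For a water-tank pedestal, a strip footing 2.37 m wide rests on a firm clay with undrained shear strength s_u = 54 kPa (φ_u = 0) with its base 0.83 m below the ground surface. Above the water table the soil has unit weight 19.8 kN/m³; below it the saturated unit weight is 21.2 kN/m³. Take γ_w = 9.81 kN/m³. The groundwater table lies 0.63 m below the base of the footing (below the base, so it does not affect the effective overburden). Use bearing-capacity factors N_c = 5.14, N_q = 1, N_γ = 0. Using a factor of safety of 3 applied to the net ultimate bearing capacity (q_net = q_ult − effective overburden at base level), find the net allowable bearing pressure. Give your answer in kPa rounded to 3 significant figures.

q_all(net) ≈ 92.5 kPa

q = γ·D_f = 19.8 × 0.83 = 16.434 kPa.
c·N_c = 54 × 5.14 = 277.56 kPa
q·N_q = 16.434 × 1 = 16.434 kPa
q_ult = 277.56 + 16.434 = 293.99 kPa.
Net ultimate: q_net = 293.99 − 16.434 = 277.56 kPa.
q_all(net) = 277.56 / 3 = 92.52 kPa.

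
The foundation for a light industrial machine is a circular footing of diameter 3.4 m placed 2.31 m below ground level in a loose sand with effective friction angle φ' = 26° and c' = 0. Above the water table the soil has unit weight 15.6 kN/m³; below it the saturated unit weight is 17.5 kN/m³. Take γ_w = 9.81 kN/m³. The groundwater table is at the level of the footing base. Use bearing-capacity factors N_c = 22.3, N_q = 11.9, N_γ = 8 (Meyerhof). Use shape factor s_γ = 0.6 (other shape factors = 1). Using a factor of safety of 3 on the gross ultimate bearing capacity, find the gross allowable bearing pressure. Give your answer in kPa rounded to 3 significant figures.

Effective surcharge at the founding depth q = γ·D_f = 15.6 × 2.31 = 36.036 kPa.
The water table coincides with the base, so in the self-weight term γ → γ' = 7.69 kN/m³.
q_ult = q·N_q + 0.5·γ·B·N_γ·s_γ
     = 36.036 × 11.9 + 0.5 × 7.69 × 3.4 × 8 × 0.6
     = 428.83 + 62.75 = 491.58 kPa.
q_all = 491.58 / 3 = 163.86 kPa.

q_all ≈ 164 kPa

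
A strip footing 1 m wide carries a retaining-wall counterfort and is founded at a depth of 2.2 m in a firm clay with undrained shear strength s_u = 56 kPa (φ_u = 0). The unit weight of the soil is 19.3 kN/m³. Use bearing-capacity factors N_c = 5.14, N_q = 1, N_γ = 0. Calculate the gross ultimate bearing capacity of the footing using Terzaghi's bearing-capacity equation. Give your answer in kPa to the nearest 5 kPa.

Effective surcharge at the founding depth q = γ·D_f = 19.3 × 2.2 = 42.46 kPa.
q_ult = c·N_c + q·N_q
     = 56 × 5.14 + 42.46 × 1
     = 287.84 + 42.46 = 330.3 kPa.

q_ult ≈ 330 kPa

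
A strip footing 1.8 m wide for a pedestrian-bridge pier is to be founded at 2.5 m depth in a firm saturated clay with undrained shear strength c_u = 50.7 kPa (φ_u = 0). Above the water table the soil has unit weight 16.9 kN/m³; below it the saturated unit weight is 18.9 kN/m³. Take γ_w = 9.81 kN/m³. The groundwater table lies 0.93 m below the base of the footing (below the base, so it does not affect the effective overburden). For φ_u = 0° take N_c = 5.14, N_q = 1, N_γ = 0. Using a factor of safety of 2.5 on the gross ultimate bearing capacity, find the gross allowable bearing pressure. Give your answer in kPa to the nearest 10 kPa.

q = γ·D_f = 16.9 × 2.5 = 42.25 kPa.
c·N_c = 50.7 × 5.14 = 260.6 kPa
q·N_q = 42.25 × 1 = 42.25 kPa
q_ult = 260.6 + 42.25 = 302.85 kPa.
q_all = 302.85 / 2.5 = 121.14 kPa.

q_all ≈ 120 kPa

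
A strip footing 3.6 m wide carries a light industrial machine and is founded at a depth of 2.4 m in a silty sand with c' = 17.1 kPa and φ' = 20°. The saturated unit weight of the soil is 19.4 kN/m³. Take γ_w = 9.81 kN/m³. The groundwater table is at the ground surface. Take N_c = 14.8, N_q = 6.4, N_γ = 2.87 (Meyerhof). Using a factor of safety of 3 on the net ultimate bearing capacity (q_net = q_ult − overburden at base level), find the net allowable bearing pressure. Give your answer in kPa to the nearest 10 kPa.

q_all(net) ≈ 140 kPa

With the water table at the surface the whole profile is submerged: γ' = 19.4 − 9.81 = 9.59 kN/m³, so q = γ'·D_f = 23.016 kPa; the same γ' applies in the ½γBN_γ term.
q_ult = c·N_c + q·N_q + 0.5·γ·B·N_γ
     = 17.1 × 14.8 + 23.016 × 6.4 + 0.5 × 9.59 × 3.6 × 2.87
     = 253.08 + 147.3 + 49.542 = 449.92 kPa.
q_net = 449.92 − 23.016 = 426.91 kPa.
q_all(net) = 426.91 / 3 = 142.3 kPa.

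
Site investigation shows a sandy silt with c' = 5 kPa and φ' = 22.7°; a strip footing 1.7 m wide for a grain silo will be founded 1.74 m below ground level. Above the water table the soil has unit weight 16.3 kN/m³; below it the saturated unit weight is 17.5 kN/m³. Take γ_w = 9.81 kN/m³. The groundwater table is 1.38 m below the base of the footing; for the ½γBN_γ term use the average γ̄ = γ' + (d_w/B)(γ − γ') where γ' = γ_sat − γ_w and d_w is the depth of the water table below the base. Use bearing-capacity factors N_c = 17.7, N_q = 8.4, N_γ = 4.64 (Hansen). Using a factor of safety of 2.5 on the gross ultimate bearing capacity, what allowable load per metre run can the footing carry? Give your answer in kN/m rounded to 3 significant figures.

≈ 262 kN/m

Effective surcharge at the founding depth q = γ·D_f = 16.3 × 1.74 = 28.362 kPa.
With d_w = 1.38 m < B, γ̄ = 7.69 + (1.38/1.7) × (16.3 − 7.69) = 14.679 kN/m³.
q_ult = c·N_c + q·N_q + 0.5·γ·B·N_γ
     = 5 × 17.7 + 28.362 × 8.4 + 0.5 × 14.679 × 1.7 × 4.64
     = 88.5 + 238.24 + 57.895 = 384.64 kPa.
Gross allowable pressure q_all = 384.64 / 2.5 = 153.85 kPa.
Allowable wall load = q_all × B = 153.85 × 1.7 = 261.55 kN per metre run.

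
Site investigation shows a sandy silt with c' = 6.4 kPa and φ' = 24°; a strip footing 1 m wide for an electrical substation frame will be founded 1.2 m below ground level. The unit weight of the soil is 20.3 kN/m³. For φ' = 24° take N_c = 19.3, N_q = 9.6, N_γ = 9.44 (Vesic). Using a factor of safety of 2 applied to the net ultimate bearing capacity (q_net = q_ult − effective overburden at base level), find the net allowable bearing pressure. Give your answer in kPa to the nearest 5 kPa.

Effective surcharge at the founding depth q = γ·D_f = 20.3 × 1.2 = 24.36 kPa.
q_ult = c·N_c + q·N_q + 0.5·γ·B·N_γ
     = 6.4 × 19.3 + 24.36 × 9.6 + 0.5 × 20.3 × 1 × 9.44
     = 123.52 + 233.86 + 95.816 = 453.19 kPa.
Net ultimate: q_net = 453.19 − 24.36 = 428.83 kPa.
q_all(net) = 428.83 / 2 = 214.42 kPa.

q_all(net) ≈ 215 kPa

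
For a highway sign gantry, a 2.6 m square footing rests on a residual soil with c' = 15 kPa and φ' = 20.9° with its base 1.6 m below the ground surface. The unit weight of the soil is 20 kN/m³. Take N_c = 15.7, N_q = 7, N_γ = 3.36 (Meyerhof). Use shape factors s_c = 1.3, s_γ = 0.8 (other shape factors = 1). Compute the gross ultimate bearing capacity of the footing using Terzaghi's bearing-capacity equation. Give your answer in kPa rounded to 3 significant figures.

q = γ·D_f = 20 × 1.6 = 32 kPa.
c·N_c·s_c = 15 × 15.7 × 1.3 = 306.15 kPa
q·N_q = 32 × 7 = 224 kPa
0.5·γ·B·N_γ·s_γ = 0.5 × 20 × 2.6 × 3.36 × 0.8 = 69.888 kPa
q_ult = 306.15 + 224 + 69.888 = 600.04 kPa.

q_ult ≈ 600 kPa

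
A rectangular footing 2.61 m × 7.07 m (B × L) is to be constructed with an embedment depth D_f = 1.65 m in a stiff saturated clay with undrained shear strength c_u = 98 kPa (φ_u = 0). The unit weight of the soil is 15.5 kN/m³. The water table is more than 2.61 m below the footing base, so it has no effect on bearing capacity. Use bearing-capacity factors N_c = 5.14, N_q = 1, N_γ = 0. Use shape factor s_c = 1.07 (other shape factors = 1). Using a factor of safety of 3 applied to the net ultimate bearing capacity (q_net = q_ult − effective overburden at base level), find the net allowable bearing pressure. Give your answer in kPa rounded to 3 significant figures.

Effective surcharge at the founding depth q = γ·D_f = 15.5 × 1.65 = 25.575 kPa.
q_ult = c·N_c·s_c + q·N_q
     = 98 × 5.14 × 1.07 + 25.575 × 1
     = 538.98 + 25.575 = 564.56 kPa.
Net ultimate: q_net = 564.56 − 25.575 = 538.98 kPa.
q_all(net) = 538.98 / 3 = 179.66 kPa.

q_all(net) ≈ 180 kPa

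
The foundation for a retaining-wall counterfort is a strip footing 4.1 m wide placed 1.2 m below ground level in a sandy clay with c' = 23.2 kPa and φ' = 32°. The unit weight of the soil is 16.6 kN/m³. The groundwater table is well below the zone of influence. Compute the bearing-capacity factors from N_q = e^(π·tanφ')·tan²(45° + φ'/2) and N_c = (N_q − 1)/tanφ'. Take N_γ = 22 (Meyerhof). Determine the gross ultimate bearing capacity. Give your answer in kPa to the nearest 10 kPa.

tan32° = 0.6249, so N_q = e^(π×0.6249)·tan²(61°) = 7.121 × 3.255 = 23.18.
N_c = (23.18 − 1)/tan32° = 35.49.
Overburden at base level: q = 16.6 × 1.2 = 19.92 kPa.
Cohesion term c·N_c = 23.2 × 35.49 = 823.37 kPa; surcharge term q·N_q = 19.92 × 23.177 = 461.68 kPa; self-weight term 0.5·γ·B·N_γ = 0.5 × 16.6 × 4.1 × 22 = 748.66 kPa.
q_ult = 823.37 + 461.68 + 748.66 = 2033.7 kPa.

q_ult ≈ 2030 kPa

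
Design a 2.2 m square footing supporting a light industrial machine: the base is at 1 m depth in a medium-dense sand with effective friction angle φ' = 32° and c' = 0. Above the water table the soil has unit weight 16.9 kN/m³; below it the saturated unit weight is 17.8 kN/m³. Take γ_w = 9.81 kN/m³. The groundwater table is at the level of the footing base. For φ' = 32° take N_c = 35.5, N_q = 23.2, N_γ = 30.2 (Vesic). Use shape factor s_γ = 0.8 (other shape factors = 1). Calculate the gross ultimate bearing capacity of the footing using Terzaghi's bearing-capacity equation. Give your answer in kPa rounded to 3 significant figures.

q_ult ≈ 604 kPa

Effective surcharge at the founding depth q = γ·D_f = 16.9 × 1 = 16.9 kPa.
The water table coincides with the base, so in the self-weight term γ → γ' = 7.99 kN/m³.
q_ult = q·N_q + 0.5·γ·B·N_γ·s_γ
     = 16.9 × 23.2 + 0.5 × 7.99 × 2.2 × 30.2 × 0.8
     = 392.08 + 212.34 = 604.42 kPa.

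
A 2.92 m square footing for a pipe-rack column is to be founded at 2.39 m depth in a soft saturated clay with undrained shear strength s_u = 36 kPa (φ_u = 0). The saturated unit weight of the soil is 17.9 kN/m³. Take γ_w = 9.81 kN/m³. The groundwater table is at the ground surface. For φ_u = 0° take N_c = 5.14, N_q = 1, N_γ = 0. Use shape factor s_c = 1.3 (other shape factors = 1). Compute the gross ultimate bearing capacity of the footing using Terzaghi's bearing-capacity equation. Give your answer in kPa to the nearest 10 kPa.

Water table at ground surface, so effective unit weight γ' = 17.9 − 9.81 = 8.09 kN/m³ is used throughout; overburden q = 8.09 × 2.39 = 19.335 kPa.
Cohesion term c·N_c·s_c = 36 × 5.14 × 1.3 = 240.55 kPa; surcharge term q·N_q = 19.335 × 1 = 19.335 kPa.
q_ult = 240.55 + 19.335 = 259.89 kPa.

q_ult ≈ 260 kPa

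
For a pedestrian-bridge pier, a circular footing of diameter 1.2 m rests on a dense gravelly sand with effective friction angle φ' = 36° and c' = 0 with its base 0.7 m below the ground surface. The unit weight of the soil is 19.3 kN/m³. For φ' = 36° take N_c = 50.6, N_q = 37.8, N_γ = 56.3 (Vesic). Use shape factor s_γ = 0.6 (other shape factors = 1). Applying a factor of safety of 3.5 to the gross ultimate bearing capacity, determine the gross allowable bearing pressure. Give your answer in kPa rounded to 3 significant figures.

Overburden at base level: q = 19.3 × 0.7 = 13.51 kPa.
Surcharge term q·N_q = 13.51 × 37.8 = 510.68 kPa; self-weight term 0.5·γ·B·N_γ·s_γ = 0.5 × 19.3 × 1.2 × 56.3 × 0.6 = 391.17 kPa.
q_ult = 510.68 + 391.17 = 901.85 kPa.
q_all = q_ult / FS = 901.85 / 3.5 = 257.67 kPa.

q_all ≈ 258 kPa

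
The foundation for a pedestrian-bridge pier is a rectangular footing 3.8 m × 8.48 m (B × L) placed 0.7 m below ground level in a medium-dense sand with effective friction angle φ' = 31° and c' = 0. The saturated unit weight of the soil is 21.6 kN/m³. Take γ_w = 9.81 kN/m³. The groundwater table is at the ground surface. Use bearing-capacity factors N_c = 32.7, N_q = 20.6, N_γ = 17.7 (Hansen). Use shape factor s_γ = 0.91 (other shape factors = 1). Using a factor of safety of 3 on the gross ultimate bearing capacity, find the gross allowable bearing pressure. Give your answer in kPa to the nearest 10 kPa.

γ' = 21.6 − 9.81 = 11.79 kN/m³ (submerged throughout). q = 11.79 × 0.7 = 8.253 kPa; the same γ' applies in the ½γBN_γ term.
q·N_q = 8.253 × 20.6 = 170.01 kPa
0.5·γ·B·N_γ·s_γ = 0.5 × 11.79 × 3.8 × 17.7 × 0.91 = 360.81 kPa
q_ult = 170.01 + 360.81 = 530.82 kPa.
q_all = 530.82 / 3 = 176.94 kPa.

q_all ≈ 180 kPa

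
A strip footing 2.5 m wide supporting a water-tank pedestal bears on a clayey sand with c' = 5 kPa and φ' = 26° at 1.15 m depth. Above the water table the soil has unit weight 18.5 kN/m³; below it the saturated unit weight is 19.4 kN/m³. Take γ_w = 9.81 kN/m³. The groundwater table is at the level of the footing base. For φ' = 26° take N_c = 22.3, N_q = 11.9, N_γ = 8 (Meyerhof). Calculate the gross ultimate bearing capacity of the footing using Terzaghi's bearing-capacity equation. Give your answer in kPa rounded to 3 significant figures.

Effective surcharge at the founding depth q = γ·D_f = 18.5 × 1.15 = 21.275 kPa.
The water table coincides with the base, so in the self-weight term γ → γ' = 9.59 kN/m³.
q_ult = c·N_c + q·N_q + 0.5·γ·B·N_γ
     = 5 × 22.3 + 21.275 × 11.9 + 0.5 × 9.59 × 2.5 × 8
     = 111.5 + 253.17 + 95.9 = 460.57 kPa.

q_ult ≈ 461 kPa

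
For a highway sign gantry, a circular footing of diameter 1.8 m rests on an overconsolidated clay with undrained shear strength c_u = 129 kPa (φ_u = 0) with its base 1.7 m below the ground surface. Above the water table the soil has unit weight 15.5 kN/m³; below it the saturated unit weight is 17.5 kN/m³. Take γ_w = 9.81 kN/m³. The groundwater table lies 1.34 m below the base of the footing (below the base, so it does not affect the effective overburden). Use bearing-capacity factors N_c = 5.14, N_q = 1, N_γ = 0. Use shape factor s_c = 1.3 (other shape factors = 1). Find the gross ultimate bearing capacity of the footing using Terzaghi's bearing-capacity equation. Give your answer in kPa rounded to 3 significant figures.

q_ult ≈ 888 kPa

Overburden at base level: q = 15.5 × 1.7 = 26.35 kPa.
Cohesion term c·N_c·s_c = 129 × 5.14 × 1.3 = 861.98 kPa; surcharge term q·N_q = 26.35 × 1 = 26.35 kPa.
q_ult = 861.98 + 26.35 = 888.33 kPa.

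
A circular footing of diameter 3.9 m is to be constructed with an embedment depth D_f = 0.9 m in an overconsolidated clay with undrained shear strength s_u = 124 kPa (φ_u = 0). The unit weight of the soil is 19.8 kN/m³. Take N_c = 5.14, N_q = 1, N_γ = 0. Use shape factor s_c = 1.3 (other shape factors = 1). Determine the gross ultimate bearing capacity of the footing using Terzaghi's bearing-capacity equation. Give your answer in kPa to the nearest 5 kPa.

Overburden at base level: q = 19.8 × 0.9 = 17.82 kPa.
Cohesion term c·N_c·s_c = 124 × 5.14 × 1.3 = 828.57 kPa; surcharge term q·N_q = 17.82 × 1 = 17.82 kPa.
q_ult = 828.57 + 17.82 = 846.39 kPa.

q_ult ≈ 845 kPa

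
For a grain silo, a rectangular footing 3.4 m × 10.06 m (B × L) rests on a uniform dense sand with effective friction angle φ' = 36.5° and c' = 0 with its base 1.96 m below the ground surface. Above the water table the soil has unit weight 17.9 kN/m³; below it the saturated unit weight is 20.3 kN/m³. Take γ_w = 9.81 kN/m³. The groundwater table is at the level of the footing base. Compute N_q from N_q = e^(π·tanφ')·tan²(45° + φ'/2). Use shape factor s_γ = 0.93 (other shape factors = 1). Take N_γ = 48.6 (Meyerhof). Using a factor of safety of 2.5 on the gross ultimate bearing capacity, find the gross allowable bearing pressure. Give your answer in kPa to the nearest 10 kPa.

q_all ≈ 890 kPa

N_q = e^(π·tan36.5°)·tan²(63.25°) = 40.24.
q = γ·D_f = 17.9 × 1.96 = 35.084 kPa.
For the ½γBN_γ term take γ' = 20.3 − 9.81 = 10.49 kN/m³ (soil below base is submerged).
q·N_q = 35.084 × 40.24 = 1411.8 kPa
0.5·γ·B·N_γ·s_γ = 0.5 × 10.49 × 3.4 × 48.6 × 0.93 = 806.02 kPa
q_ult = 1411.8 + 806.02 = 2217.8 kPa.
q_all = 2217.8 / 2.5 = 887.11 kPa.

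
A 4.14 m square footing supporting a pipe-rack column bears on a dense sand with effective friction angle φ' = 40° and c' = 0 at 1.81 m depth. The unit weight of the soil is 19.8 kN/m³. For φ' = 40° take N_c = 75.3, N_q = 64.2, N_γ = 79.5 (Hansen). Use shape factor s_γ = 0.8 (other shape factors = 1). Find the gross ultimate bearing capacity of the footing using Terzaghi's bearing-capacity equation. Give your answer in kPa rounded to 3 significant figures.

Overburden at base level: q = 19.8 × 1.81 = 35.838 kPa.
Surcharge term q·N_q = 35.838 × 64.2 = 2300.8 kPa; self-weight term 0.5·γ·B·N_γ·s_γ = 0.5 × 19.8 × 4.14 × 79.5 × 0.8 = 2606.7 kPa.
q_ult = 2300.8 + 2606.7 = 4907.5 kPa.

q_ult ≈ 4910 kPa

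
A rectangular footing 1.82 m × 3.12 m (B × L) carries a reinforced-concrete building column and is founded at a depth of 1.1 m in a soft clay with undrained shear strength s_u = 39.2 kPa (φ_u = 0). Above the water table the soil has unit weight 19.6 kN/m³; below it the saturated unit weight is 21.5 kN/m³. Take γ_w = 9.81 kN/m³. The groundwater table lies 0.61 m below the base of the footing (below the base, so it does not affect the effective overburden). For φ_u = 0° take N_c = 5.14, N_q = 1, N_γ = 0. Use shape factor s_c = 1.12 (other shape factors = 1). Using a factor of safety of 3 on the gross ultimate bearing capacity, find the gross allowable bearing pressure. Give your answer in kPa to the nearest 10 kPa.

q_all ≈ 80 kPa

q = γ·D_f = 19.6 × 1.1 = 21.56 kPa.
c·N_c·s_c = 39.2 × 5.14 × 1.12 = 225.67 kPa
q·N_q = 21.56 × 1 = 21.56 kPa
q_ult = 225.67 + 21.56 = 247.23 kPa.
q_all = 247.23 / 3 = 82.409 kPa.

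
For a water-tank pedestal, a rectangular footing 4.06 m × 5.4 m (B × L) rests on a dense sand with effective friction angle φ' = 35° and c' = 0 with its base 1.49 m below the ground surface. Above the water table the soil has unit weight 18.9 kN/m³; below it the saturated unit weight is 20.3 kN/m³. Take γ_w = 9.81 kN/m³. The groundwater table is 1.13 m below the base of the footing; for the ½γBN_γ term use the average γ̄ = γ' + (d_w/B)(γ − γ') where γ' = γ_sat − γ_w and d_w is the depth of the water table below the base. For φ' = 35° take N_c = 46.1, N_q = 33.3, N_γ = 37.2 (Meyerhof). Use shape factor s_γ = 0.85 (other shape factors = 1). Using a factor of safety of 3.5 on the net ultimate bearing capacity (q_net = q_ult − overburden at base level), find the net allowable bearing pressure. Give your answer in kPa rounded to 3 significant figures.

q_all(net) ≈ 495 kPa

Effective surcharge at the founding depth q = γ·D_f = 18.9 × 1.49 = 28.161 kPa.
With d_w = 1.13 m < B, γ̄ = 10.49 + (1.13/4.06) × (18.9 − 10.49) = 12.831 kN/m³.
q_ult = q·N_q + 0.5·γ·B·N_γ·s_γ
     = 28.161 × 33.3 + 0.5 × 12.831 × 4.06 × 37.2 × 0.85
     = 937.76 + 823.59 = 1761.3 kPa.
q_net = 1761.3 − 28.161 = 1733.2 kPa.
q_all(net) = 1733.2 / 3.5 = 495.2 kPa.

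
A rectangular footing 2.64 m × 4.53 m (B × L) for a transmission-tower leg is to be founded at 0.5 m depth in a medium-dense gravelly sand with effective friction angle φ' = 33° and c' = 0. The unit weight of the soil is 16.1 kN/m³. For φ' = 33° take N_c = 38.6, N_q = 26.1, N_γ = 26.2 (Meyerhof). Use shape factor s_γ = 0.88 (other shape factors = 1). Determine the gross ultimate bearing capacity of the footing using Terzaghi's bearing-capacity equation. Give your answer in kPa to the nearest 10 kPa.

q = γ·D_f = 16.1 × 0.5 = 8.05 kPa.
q·N_q = 8.05 × 26.1 = 210.11 kPa
0.5·γ·B·N_γ·s_γ = 0.5 × 16.1 × 2.64 × 26.2 × 0.88 = 489.99 kPa
q_ult = 210.11 + 489.99 = 700.09 kPa.

q_ult ≈ 700 kPa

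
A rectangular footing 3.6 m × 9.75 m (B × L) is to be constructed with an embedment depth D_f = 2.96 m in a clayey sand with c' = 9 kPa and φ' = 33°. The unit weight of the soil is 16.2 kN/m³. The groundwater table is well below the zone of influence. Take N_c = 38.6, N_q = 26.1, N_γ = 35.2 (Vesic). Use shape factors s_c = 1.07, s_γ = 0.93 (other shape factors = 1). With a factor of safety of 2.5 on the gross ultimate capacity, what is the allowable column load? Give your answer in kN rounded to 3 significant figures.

Effective surcharge at the founding depth q = γ·D_f = 16.2 × 2.96 = 47.952 kPa.
q_ult = c·N_c·s_c + q·N_q + 0.5·γ·B·N_γ·s_γ
     = 9 × 38.6 × 1.07 + 47.952 × 26.1 + 0.5 × 16.2 × 3.6 × 35.2 × 0.93
     = 371.72 + 1251.5 + 954.58 = 2577.8 kPa.
Gross allowable pressure q_all = 2577.8 / 2.5 = 1031.1 kPa.
Footing area = 35.1 m², so allowable column load = 1031.1 × 35.1 = 36193 kN.

P_all ≈ 36200 kN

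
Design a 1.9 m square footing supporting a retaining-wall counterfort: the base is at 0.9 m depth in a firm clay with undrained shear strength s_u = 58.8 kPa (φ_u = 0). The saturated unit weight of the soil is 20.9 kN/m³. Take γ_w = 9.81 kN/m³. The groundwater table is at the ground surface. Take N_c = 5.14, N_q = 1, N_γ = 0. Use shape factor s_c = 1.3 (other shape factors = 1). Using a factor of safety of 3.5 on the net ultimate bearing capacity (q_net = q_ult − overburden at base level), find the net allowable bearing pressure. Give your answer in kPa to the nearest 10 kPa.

γ' = 20.9 − 9.81 = 11.09 kN/m³ (submerged throughout). q = 11.09 × 0.9 = 9.981 kPa.
c·N_c·s_c = 58.8 × 5.14 × 1.3 = 392.9 kPa
q·N_q = 9.981 × 1 = 9.981 kPa
q_ult = 392.9 + 9.981 = 402.88 kPa.
q_net = 402.88 − 9.981 = 392.9 kPa.
q_all(net) = 392.9 / 3.5 = 112.26 kPa.

q_all(net) ≈ 110 kPa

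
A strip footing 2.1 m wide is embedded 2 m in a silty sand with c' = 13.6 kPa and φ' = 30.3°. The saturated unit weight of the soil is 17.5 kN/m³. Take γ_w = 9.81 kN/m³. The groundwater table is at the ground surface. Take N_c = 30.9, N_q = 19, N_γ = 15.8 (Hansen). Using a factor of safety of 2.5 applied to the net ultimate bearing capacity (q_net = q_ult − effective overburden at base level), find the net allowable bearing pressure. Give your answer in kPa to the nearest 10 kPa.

q_all(net) ≈ 330 kPa

γ' = 17.5 − 9.81 = 7.69 kN/m³ (submerged throughout). q = 7.69 × 2 = 15.38 kPa; the same γ' applies in the ½γBN_γ term.
c·N_c = 13.6 × 30.9 = 420.24 kPa
q·N_q = 15.38 × 19 = 292.22 kPa
0.5·γ·B·N_γ = 0.5 × 7.69 × 2.1 × 15.8 = 127.58 kPa
q_ult = 420.24 + 292.22 + 127.58 = 840.04 kPa.
Net ultimate: q_net = 840.04 − 15.38 = 824.66 kPa.
q_all(net) = 824.66 / 2.5 = 329.86 kPa.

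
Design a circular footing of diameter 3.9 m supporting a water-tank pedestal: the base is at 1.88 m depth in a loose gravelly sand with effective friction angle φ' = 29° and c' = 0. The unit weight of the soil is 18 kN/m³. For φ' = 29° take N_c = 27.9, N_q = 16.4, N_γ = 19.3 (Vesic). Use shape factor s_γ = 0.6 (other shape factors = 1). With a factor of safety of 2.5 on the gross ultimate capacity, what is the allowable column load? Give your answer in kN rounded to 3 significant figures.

P_all ≈ 4590 kN

Effective surcharge at the founding depth q = γ·D_f = 18 × 1.88 = 33.84 kPa.
q_ult = q·N_q + 0.5·γ·B·N_γ·s_γ
     = 33.84 × 16.4 + 0.5 × 18 × 3.9 × 19.3 × 0.6
     = 554.98 + 406.46 = 961.43 kPa.
Gross allowable pressure q_all = 961.43 / 2.5 = 384.57 kPa.
Footing area = 11.9459 m², so allowable column load = 384.57 × 11.9459 = 4594.1 kN.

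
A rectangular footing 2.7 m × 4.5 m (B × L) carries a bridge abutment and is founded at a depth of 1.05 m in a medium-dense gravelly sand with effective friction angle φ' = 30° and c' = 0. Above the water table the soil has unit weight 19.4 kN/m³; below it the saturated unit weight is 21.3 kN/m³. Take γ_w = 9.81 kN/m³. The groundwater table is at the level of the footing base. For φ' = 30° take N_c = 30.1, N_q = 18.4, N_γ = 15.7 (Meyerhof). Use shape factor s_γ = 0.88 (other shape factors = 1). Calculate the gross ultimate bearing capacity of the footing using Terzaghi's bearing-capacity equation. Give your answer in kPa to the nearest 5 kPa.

Overburden at base level: q = 19.4 × 1.05 = 20.37 kPa.
Below the base the soil is submerged, so the ½γBN_γ term uses γ' = 21.3 − 9.81 = 11.49 kN/m³.
Surcharge term q·N_q = 20.37 × 18.4 = 374.81 kPa; self-weight term 0.5·γ·B·N_γ·s_γ = 0.5 × 11.49 × 2.7 × 15.7 × 0.88 = 214.31 kPa.
q_ult = 374.81 + 214.31 = 589.11 kPa.

q_ult ≈ 590 kPa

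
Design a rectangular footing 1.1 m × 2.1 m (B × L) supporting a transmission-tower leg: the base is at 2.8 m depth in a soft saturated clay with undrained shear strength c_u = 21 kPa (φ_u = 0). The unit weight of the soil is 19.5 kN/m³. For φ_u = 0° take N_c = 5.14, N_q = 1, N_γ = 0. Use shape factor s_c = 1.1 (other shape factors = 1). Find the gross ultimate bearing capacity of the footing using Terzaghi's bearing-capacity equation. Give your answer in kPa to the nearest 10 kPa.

q_ult ≈ 170 kPa

q = γ·D_f = 19.5 × 2.8 = 54.6 kPa.
c·N_c·s_c = 21 × 5.14 × 1.1 = 118.73 kPa
q·N_q = 54.6 × 1 = 54.6 kPa
q_ult = 118.73 + 54.6 = 173.33 kPa.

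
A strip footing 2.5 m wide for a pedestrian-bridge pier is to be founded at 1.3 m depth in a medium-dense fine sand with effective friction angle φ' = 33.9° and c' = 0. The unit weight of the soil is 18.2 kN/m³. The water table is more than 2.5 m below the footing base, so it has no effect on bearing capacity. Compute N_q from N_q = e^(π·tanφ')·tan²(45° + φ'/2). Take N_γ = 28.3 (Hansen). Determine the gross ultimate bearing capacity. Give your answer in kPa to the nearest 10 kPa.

tan33.9° = 0.672, so N_q = e^(π×0.672)·tan²(61.95°) = 8.257 × 3.522 = 29.08.
Overburden at base level: q = 18.2 × 1.3 = 23.66 kPa.
Surcharge term q·N_q = 23.66 × 29.083 = 688.12 kPa; self-weight term 0.5·γ·B·N_γ = 0.5 × 18.2 × 2.5 × 28.3 = 643.83 kPa.
q_ult = 688.12 + 643.83 = 1331.9 kPa.

q_ult ≈ 1330 kPa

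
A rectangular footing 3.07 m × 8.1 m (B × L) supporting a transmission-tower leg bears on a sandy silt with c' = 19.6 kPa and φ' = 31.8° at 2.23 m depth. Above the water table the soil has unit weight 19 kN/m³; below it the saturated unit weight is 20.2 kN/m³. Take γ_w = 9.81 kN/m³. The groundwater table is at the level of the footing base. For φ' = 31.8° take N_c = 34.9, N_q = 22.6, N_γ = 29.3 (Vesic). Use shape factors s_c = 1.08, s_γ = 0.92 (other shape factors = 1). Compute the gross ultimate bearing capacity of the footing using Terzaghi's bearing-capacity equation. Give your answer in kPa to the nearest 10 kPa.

q = γ·D_f = 19 × 2.23 = 42.37 kPa.
For the ½γBN_γ term take γ' = 20.2 − 9.81 = 10.39 kN/m³ (soil below base is submerged).
c·N_c·s_c = 19.6 × 34.9 × 1.08 = 738.76 kPa
q·N_q = 42.37 × 22.6 = 957.56 kPa
0.5·γ·B·N_γ·s_γ = 0.5 × 10.39 × 3.07 × 29.3 × 0.92 = 429.91 kPa
q_ult = 738.76 + 957.56 + 429.91 = 2126.2 kPa.

q_ult ≈ 2130 kPa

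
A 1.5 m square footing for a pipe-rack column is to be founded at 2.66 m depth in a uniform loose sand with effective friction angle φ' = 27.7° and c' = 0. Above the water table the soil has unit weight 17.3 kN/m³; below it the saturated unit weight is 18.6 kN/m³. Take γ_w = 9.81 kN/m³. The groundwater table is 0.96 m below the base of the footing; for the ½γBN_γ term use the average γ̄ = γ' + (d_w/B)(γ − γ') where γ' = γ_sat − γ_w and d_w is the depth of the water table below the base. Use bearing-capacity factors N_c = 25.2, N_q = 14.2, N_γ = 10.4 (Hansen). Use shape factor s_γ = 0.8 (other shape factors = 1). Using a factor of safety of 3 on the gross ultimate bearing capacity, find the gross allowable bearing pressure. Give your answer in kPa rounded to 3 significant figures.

Effective surcharge at the founding depth q = γ·D_f = 17.3 × 2.66 = 46.018 kPa.
With d_w = 0.96 m < B, γ̄ = 8.79 + (0.96/1.5) × (17.3 − 8.79) = 14.236 kN/m³.
q_ult = q·N_q + 0.5·γ·B·N_γ·s_γ
     = 46.018 × 14.2 + 0.5 × 14.236 × 1.5 × 10.4 × 0.8
     = 653.46 + 88.835 = 742.29 kPa.
q_all = 742.29 / 3 = 247.43 kPa.

q_all ≈ 247 kPa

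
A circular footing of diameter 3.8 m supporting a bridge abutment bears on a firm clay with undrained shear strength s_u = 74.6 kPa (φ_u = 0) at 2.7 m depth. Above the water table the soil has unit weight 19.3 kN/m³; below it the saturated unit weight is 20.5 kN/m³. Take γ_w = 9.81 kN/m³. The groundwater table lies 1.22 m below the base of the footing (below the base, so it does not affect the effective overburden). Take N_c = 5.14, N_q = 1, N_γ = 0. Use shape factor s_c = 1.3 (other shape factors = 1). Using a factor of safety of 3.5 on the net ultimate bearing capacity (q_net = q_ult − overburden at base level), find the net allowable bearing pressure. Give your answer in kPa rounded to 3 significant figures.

q = γ·D_f = 19.3 × 2.7 = 52.11 kPa.
c·N_c·s_c = 74.6 × 5.14 × 1.3 = 498.48 kPa
q·N_q = 52.11 × 1 = 52.11 kPa
q_ult = 498.48 + 52.11 = 550.59 kPa.
q_net = 550.59 − 52.11 = 498.48 kPa.
q_all(net) = 498.48 / 3.5 = 142.42 kPa.

q_all(net) ≈ 142 kPa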